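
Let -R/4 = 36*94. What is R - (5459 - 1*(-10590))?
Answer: -29585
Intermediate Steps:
R = -13536 (R = -144*94 = -4*3384 = -13536)
R - (5459 - 1*(-10590)) = -13536 - (5459 - 1*(-10590)) = -13536 - (5459 + 10590) = -13536 - 1*16049 = -13536 - 16049 = -29585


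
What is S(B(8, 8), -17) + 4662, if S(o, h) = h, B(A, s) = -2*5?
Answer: 4645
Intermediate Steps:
B(A, s) = -10
S(B(8, 8), -17) + 4662 = -17 + 4662 = 4645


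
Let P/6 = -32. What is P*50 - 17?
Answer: -9617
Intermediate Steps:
P = -192 (P = 6*(-32) = -192)
P*50 - 17 = -192*50 - 17 = -9600 - 17 = -9617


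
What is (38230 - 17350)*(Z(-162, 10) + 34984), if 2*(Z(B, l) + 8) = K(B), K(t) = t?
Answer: 728607600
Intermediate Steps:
Z(B, l) = -8 + B/2
(38230 - 17350)*(Z(-162, 10) + 34984) = (38230 - 17350)*((-8 + (1/2)*(-162)) + 34984) = 20880*((-8 - 81) + 34984) = 20880*(-89 + 34984) = 20880*34895 = 728607600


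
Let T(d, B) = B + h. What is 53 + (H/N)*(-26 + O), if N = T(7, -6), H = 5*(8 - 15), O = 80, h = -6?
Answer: 421/2 ≈ 210.50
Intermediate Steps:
T(d, B) = -6 + B (T(d, B) = B - 6 = -6 + B)
H = -35 (H = 5*(-7) = -35)
N = -12 (N = -6 - 6 = -12)
53 + (H/N)*(-26 + O) = 53 + (-35/(-12))*(-26 + 80) = 53 - 35*(-1/12)*54 = 53 + (35/12)*54 = 53 + 315/2 = 421/2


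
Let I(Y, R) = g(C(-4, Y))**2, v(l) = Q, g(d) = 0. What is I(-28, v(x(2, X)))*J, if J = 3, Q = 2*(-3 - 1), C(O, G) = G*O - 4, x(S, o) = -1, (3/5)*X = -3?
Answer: 0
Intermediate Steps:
X = -5 (X = (5/3)*(-3) = -5)
C(O, G) = -4 + G*O
Q = -8 (Q = 2*(-4) = -8)
v(l) = -8
I(Y, R) = 0 (I(Y, R) = 0**2 = 0)
I(-28, v(x(2, X)))*J = 0*3 = 0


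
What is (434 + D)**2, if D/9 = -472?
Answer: 14546596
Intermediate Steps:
D = -4248 (D = 9*(-472) = -4248)
(434 + D)**2 = (434 - 4248)**2 = (-3814)**2 = 14546596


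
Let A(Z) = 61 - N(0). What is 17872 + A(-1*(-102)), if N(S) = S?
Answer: 17933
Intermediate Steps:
A(Z) = 61 (A(Z) = 61 - 1*0 = 61 + 0 = 61)
17872 + A(-1*(-102)) = 17872 + 61 = 17933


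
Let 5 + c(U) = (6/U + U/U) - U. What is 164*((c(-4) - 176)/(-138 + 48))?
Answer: 2911/9 ≈ 323.44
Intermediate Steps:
c(U) = -4 - U + 6/U (c(U) = -5 + ((6/U + U/U) - U) = -5 + ((6/U + 1) - U) = -5 + ((1 + 6/U) - U) = -5 + (1 - U + 6/U) = -4 - U + 6/U)
164*((c(-4) - 176)/(-138 + 48)) = 164*(((-4 - 1*(-4) + 6/(-4)) - 176)/(-138 + 48)) = 164*(((-4 + 4 + 6*(-1/4)) - 176)/(-90)) = 164*(((-4 + 4 - 3/2) - 176)*(-1/90)) = 164*((-3/2 - 176)*(-1/90)) = 164*(-355/2*(-1/90)) = 164*(71/36) = 2911/9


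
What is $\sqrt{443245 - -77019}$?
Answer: $2 \sqrt{130066} \approx 721.29$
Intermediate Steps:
$\sqrt{443245 - -77019} = \sqrt{443245 + \left(-138364 + 215383\right)} = \sqrt{443245 + 77019} = \sqrt{520264} = 2 \sqrt{130066}$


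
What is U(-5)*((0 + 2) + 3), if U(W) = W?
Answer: -25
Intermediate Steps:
U(-5)*((0 + 2) + 3) = -5*((0 + 2) + 3) = -5*(2 + 3) = -5*5 = -25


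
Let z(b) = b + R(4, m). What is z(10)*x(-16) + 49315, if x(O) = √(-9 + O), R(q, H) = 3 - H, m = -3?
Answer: 49315 + 80*I ≈ 49315.0 + 80.0*I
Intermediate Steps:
z(b) = 6 + b (z(b) = b + (3 - 1*(-3)) = b + (3 + 3) = b + 6 = 6 + b)
z(10)*x(-16) + 49315 = (6 + 10)*√(-9 - 16) + 49315 = 16*√(-25) + 49315 = 16*(5*I) + 49315 = 80*I + 49315 = 49315 + 80*I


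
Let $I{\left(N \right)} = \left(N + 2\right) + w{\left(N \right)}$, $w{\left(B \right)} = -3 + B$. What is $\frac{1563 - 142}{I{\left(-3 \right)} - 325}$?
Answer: $- \frac{1421}{332} \approx -4.2801$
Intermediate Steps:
$I{\left(N \right)} = -1 + 2 N$ ($I{\left(N \right)} = \left(N + 2\right) + \left(-3 + N\right) = \left(2 + N\right) + \left(-3 + N\right) = -1 + 2 N$)
$\frac{1563 - 142}{I{\left(-3 \right)} - 325} = \frac{1563 - 142}{\left(-1 + 2 \left(-3\right)\right) - 325} = \frac{1421}{\left(-1 - 6\right) - 325} = \frac{1421}{-7 - 325} = \frac{1421}{-332} = 1421 \left(- \frac{1}{332}\right) = - \frac{1421}{332}$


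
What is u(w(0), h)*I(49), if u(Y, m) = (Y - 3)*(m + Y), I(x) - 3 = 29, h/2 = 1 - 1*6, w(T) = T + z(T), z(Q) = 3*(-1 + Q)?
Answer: 2496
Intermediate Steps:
z(Q) = -3 + 3*Q
w(T) = -3 + 4*T (w(T) = T + (-3 + 3*T) = -3 + 4*T)
h = -10 (h = 2*(1 - 1*6) = 2*(1 - 6) = 2*(-5) = -10)
I(x) = 32 (I(x) = 3 + 29 = 32)
u(Y, m) = (-3 + Y)*(Y + m)
u(w(0), h)*I(49) = ((-3 + 4*0)² - 3*(-3 + 4*0) - 3*(-10) + (-3 + 4*0)*(-10))*32 = ((-3 + 0)² - 3*(-3 + 0) + 30 + (-3 + 0)*(-10))*32 = ((-3)² - 3*(-3) + 30 - 3*(-10))*32 = (9 + 9 + 30 + 30)*32 = 78*32 = 2496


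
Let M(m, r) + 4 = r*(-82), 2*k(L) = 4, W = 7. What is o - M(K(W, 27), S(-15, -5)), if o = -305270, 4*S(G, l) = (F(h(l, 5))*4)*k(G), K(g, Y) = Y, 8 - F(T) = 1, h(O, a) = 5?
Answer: -304118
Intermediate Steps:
F(T) = 7 (F(T) = 8 - 1*1 = 8 - 1 = 7)
k(L) = 2 (k(L) = (½)*4 = 2)
S(G, l) = 14 (S(G, l) = ((7*4)*2)/4 = (28*2)/4 = (¼)*56 = 14)
M(m, r) = -4 - 82*r (M(m, r) = -4 + r*(-82) = -4 - 82*r)
o - M(K(W, 27), S(-15, -5)) = -305270 - (-4 - 82*14) = -305270 - (-4 - 1148) = -305270 - 1*(-1152) = -305270 + 1152 = -304118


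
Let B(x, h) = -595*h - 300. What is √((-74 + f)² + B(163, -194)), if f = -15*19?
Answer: √244011 ≈ 493.97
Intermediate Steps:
f = -285
B(x, h) = -300 - 595*h
√((-74 + f)² + B(163, -194)) = √((-74 - 285)² + (-300 - 595*(-194))) = √((-359)² + (-300 + 115430)) = √(128881 + 115130) = √244011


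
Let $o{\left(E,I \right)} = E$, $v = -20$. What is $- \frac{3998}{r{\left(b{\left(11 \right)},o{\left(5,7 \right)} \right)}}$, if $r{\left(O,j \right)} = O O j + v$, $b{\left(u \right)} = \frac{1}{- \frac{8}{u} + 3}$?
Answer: $\frac{499750}{2379} \approx 210.07$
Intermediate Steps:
$b{\left(u \right)} = \frac{1}{3 - \frac{8}{u}}$
$r{\left(O,j \right)} = -20 + j O^{2}$ ($r{\left(O,j \right)} = O O j - 20 = O^{2} j - 20 = j O^{2} - 20 = -20 + j O^{2}$)
$- \frac{3998}{r{\left(b{\left(11 \right)},o{\left(5,7 \right)} \right)}} = - \frac{3998}{-20 + 5 \left(\frac{11}{-8 + 3 \cdot 11}\right)^{2}} = - \frac{3998}{-20 + 5 \left(\frac{11}{-8 + 33}\right)^{2}} = - \frac{3998}{-20 + 5 \left(\frac{11}{25}\right)^{2}} = - \frac{3998}{-20 + 5 \cdot \frac{121}{625}} = - \frac{3998}{-20 + \frac{121}{125}} = - \frac{3998}{- \frac{2379}{125}} = \left(-3998\right) \left(- \frac{125}{2379}\right) = \frac{499750}{2379}$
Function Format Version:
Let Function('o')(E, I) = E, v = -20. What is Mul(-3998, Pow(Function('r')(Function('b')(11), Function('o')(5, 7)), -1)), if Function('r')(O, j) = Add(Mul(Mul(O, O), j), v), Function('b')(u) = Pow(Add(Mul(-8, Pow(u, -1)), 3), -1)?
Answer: Rational(499750, 2379) ≈ 210.07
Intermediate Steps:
Function('b')(u) = Pow(Add(3, Mul(-8, Pow(u, -1))), -1)
Function('r')(O, j) = Add(-20, Mul(j, Pow(O, 2))) (Function('r')(O, j) = Add(Mul(Mul(O, O), j), -20) = Add(Mul(Pow(O, 2), j), -20) = Add(Mul(j, Pow(O, 2)), -20) = Add(-20, Mul(j, Pow(O, 2))))
Mul(-3998, Pow(Function('r')(Function('b')(11), Function('o')(5, 7)), -1)) = Mul(-3998, Pow(Add(-20, Mul(5, Pow(Mul(11, Pow(Add(-8, Mul(3, 11)), -1)), 2))), -1)) = Mul(-3998, Pow(Add(-20, Mul(5, Pow(Mul(11, Pow(Add(-8, 33), -1)), 2))), -1)) = Mul(-3998, Pow(Add(-20, Mul(5, Pow(Mul(11, Pow(25, -1)), 2))), -1)) = Mul(-3998, Pow(Add(-20, Mul(5, Pow(Mul(11, Rational(1, 25)), 2))), -1)) = Mul(-3998, Pow(Add(-20, Mul(5, Pow(Rational(11, 25), 2))), -1)) = Mul(-3998, Pow(Add(-20, Mul(5, Rational(121, 625))), -1)) = Mul(-3998, Pow(Add(-20, Rational(121, 125)), -1)) = Mul(-3998, Pow(Rational(-2379, 125), -1)) = Mul(-3998, Rational(-125, 2379)) = Rational(499750, 2379)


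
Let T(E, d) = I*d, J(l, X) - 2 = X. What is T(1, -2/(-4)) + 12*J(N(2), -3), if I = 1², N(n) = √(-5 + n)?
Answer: -23/2 ≈ -11.500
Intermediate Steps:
I = 1
J(l, X) = 2 + X
T(E, d) = d (T(E, d) = 1*d = d)
T(1, -2/(-4)) + 12*J(N(2), -3) = -2/(-4) + 12*(2 - 3) = -2*(-¼) + 12*(-1) = ½ - 12 = -23/2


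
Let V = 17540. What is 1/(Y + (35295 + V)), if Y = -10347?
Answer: 1/42488 ≈ 2.3536e-5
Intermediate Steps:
1/(Y + (35295 + V)) = 1/(-10347 + (35295 + 17540)) = 1/(-10347 + 52835) = 1/42488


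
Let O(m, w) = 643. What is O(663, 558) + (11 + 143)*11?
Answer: 2337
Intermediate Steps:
O(663, 558) + (11 + 143)*11 = 643 + (11 + 143)*11 = 643 + 154*11 = 643 + 1694 = 2337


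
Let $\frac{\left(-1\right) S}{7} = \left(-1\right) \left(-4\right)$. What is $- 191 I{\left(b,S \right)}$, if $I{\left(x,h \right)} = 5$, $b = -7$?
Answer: $-955$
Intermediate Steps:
$S = -28$ ($S = - 7 \left(\left(-1\right) \left(-4\right)\right) = \left(-7\right) 4 = -28$)
$- 191 I{\left(b,S \right)} = \left(-191\right) 5 = -955$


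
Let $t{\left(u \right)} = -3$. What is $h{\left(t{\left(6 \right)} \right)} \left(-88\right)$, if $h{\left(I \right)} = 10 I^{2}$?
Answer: $-7920$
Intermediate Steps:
$h{\left(t{\left(6 \right)} \right)} \left(-88\right) = 10 \left(-3\right)^{2} \left(-88\right) = 10 \cdot 9 \left(-88\right) = 90 \left(-88\right) = -7920$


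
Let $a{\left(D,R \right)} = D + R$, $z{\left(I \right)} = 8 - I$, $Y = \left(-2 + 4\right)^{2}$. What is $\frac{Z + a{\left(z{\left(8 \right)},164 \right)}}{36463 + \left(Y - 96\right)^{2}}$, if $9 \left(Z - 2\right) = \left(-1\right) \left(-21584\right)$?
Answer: $\frac{23078}{404343} \approx 0.057075$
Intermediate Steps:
$Z = \frac{21602}{9}$ ($Z = 2 + \frac{\left(-1\right) \left(-21584\right)}{9} = 2 + \frac{1}{9} \cdot 21584 = 2 + \frac{21584}{9} = \frac{21602}{9} \approx 2400.2$)
$Y = 4$ ($Y = 2^{2} = 4$)
$\frac{Z + a{\left(z{\left(8 \right)},164 \right)}}{36463 + \left(Y - 96\right)^{2}} = \frac{\frac{21602}{9} + \left(\left(8 - 8\right) + 164\right)}{36463 + \left(4 - 96\right)^{2}} = \frac{\frac{21602}{9} + \left(\left(8 - 8\right) + 164\right)}{36463 + \left(-92\right)^{2}} = \frac{\frac{21602}{9} + \left(0 + 164\right)}{36463 + 8464} = \frac{\frac{21602}{9} + 164}{44927} = \frac{23078}{9} \cdot \frac{1}{44927} = \frac{23078}{404343}$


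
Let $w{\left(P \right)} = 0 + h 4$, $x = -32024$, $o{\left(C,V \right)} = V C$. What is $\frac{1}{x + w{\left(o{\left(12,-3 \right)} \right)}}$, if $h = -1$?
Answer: $- \frac{1}{32028} \approx -3.1223 \cdot 10^{-5}$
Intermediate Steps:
$o{\left(C,V \right)} = C V$
$w{\left(P \right)} = -4$ ($w{\left(P \right)} = 0 - 4 = -4$)
$\frac{1}{x + w{\left(o{\left(12,-3 \right)} \right)}} = \frac{1}{-32024 - 4} = \frac{1}{-32028} = - \frac{1}{32028}$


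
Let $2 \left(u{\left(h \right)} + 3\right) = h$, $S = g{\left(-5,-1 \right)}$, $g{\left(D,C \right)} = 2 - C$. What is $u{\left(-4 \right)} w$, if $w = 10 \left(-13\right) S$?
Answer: $1950$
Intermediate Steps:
$S = 3$ ($S = 2 - -1 = 2 + 1 = 3$)
$u{\left(h \right)} = -3 + \frac{h}{2}$
$w = -390$ ($w = 10 \left(-13\right) 3 = \left(-130\right) 3 = -390$)
$u{\left(-4 \right)} w = \left(-3 + \frac{1}{2} \left(-4\right)\right) \left(-390\right) = \left(-3 - 2\right) \left(-390\right) = \left(-5\right) \left(-390\right) = 1950$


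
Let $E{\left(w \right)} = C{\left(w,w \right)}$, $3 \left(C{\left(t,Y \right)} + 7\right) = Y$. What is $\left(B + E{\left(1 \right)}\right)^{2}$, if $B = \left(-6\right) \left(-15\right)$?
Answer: $\frac{62500}{9} \approx 6944.4$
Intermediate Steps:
$C{\left(t,Y \right)} = -7 + \frac{Y}{3}$
$E{\left(w \right)} = -7 + \frac{w}{3}$
$B = 90$
$\left(B + E{\left(1 \right)}\right)^{2} = \left(90 + \left(-7 + \frac{1}{3} \cdot 1\right)\right)^{2} = \left(90 + \left(-7 + \frac{1}{3}\right)\right)^{2} = \left(90 - \frac{20}{3}\right)^{2} = \left(\frac{250}{3}\right)^{2} = \frac{62500}{9}$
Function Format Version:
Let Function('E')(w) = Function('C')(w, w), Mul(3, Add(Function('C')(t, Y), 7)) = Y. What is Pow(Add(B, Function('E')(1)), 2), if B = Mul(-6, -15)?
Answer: Rational(62500, 9) ≈ 6944.4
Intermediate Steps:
Function('C')(t, Y) = Add(-7, Mul(Rational(1, 3), Y))
Function('E')(w) = Add(-7, Mul(Rational(1, 3), w))
B = 90
Pow(Add(B, Function('E')(1)), 2) = Pow(Add(90, Add(-7, Mul(Rational(1, 3), 1))), 2) = Pow(Add(90, Add(-7, Rational(1, 3))), 2) = Pow(Add(90, Rational(-20, 3)), 2) = Pow(Rational(250, 3), 2) = Rational(62500, 9)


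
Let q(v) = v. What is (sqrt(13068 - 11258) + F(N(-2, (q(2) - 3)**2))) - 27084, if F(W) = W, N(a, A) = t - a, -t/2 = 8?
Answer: -27098 + sqrt(1810) ≈ -27055.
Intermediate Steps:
t = -16 (t = -2*8 = -16)
N(a, A) = -16 - a
(sqrt(13068 - 11258) + F(N(-2, (q(2) - 3)**2))) - 27084 = (sqrt(13068 - 11258) + (-16 - 1*(-2))) - 27084 = (sqrt(1810) + (-16 + 2)) - 27084 = (sqrt(1810) - 14) - 27084 = (-14 + sqrt(1810)) - 27084 = -27098 + sqrt(1810)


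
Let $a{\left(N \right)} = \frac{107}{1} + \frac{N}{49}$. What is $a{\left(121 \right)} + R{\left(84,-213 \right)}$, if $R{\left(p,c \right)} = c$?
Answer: $- \frac{5073}{49} \approx -103.53$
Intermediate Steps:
$a{\left(N \right)} = 107 + \frac{N}{49}$ ($a{\left(N \right)} = 107 \cdot 1 + N \frac{1}{49} = 107 + \frac{N}{49}$)
$a{\left(121 \right)} + R{\left(84,-213 \right)} = \left(107 + \frac{1}{49} \cdot 121\right) - 213 = \left(107 + \frac{121}{49}\right) - 213 = \frac{5364}{49} - 213 = - \frac{5073}{49}$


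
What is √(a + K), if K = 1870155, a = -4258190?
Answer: I*√2388035 ≈ 1545.3*I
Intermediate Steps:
√(a + K) = √(-4258190 + 1870155) = √(-2388035) = I*√2388035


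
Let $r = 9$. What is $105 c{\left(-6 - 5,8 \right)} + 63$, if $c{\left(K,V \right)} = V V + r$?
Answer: $7728$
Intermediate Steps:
$c{\left(K,V \right)} = 9 + V^{2}$ ($c{\left(K,V \right)} = V V + 9 = V^{2} + 9 = 9 + V^{2}$)
$105 c{\left(-6 - 5,8 \right)} + 63 = 105 \left(9 + 8^{2}\right) + 63 = 105 \left(9 + 64\right) + 63 = 105 \cdot 73 + 63 = 7665 + 63 = 7728$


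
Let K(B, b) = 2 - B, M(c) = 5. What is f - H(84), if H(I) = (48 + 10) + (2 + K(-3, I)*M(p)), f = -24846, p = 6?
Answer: -24931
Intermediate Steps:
H(I) = 85 (H(I) = (48 + 10) + (2 + (2 - 1*(-3))*5) = 58 + (2 + (2 + 3)*5) = 58 + (2 + 5*5) = 58 + (2 + 25) = 58 + 27 = 85)
f - H(84) = -24846 - 1*85 = -24846 - 85 = -24931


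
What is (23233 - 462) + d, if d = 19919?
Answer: 42690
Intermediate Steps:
(23233 - 462) + d = (23233 - 462) + 19919 = 22771 + 19919 = 42690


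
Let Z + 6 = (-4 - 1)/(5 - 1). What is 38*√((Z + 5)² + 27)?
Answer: 57*√57/2 ≈ 215.17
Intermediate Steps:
Z = -29/4 (Z = -6 + (-4 - 1)/(5 - 1) = -6 - 5/4 = -29/4 ≈ -7.2500)
38*√((Z + 5)² + 27) = 38*√((-29/4 + 5)² + 27) = 38*√((-9/4)² + 27) = 38*√(81/16 + 27) = 38*√(513/16) = 38*(3*√57/4) = 57*√57/2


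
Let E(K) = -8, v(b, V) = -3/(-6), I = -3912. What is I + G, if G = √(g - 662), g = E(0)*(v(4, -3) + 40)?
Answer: -3912 + I*√986 ≈ -3912.0 + 31.401*I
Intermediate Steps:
v(b, V) = ½ (v(b, V) = -3*(-⅙) = ½)
g = -324 (g = -8*(½ + 40) = -8*81/2 = -324)
G = I*√986 (G = √(-324 - 662) = √(-986) = I*√986 ≈ 31.401*I)
I + G = -3912 + I*√986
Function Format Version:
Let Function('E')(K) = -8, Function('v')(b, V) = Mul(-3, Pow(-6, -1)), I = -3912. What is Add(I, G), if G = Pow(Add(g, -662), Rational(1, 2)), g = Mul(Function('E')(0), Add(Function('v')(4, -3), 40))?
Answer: Add(-3912, Mul(I, Pow(986, Rational(1, 2)))) ≈ Add(-3912.0, Mul(31.401, I))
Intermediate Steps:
Function('v')(b, V) = Rational(1, 2) (Function('v')(b, V) = Mul(-3, Rational(-1, 6)) = Rational(1, 2))
g = -324 (g = Mul(-8, Add(Rational(1, 2), 40)) = Mul(-8, Rational(81, 2)) = -324)
G = Mul(I, Pow(986, Rational(1, 2))) (G = Pow(Add(-324, -662), Rational(1, 2)) = Pow(-986, Rational(1, 2)) = Mul(I, Pow(986, Rational(1, 2))) ≈ Mul(31.401, I))
Add(I, G) = Add(-3912, Mul(I, Pow(986, Rational(1, 2))))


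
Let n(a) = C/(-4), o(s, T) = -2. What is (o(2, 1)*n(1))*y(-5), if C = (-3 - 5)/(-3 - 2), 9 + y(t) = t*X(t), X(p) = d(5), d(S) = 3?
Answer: -96/5 ≈ -19.200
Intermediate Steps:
X(p) = 3
y(t) = -9 + 3*t (y(t) = -9 + t*3 = -9 + 3*t)
C = 8/5 (C = -8/(-5) = -8*(-⅕) = 8/5 ≈ 1.6000)
n(a) = -⅖ (n(a) = (8/5)/(-4) = (8/5)*(-¼) = -⅖)
(o(2, 1)*n(1))*y(-5) = (-2*(-⅖))*(-9 + 3*(-5)) = 4*(-9 - 15)/5 = (⅘)*(-24) = -96/5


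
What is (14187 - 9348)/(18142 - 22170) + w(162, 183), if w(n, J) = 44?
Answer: 172393/4028 ≈ 42.799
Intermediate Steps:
(14187 - 9348)/(18142 - 22170) + w(162, 183) = (14187 - 9348)/(18142 - 22170) + 44 = 4839/(-4028) + 44 = 4839*(-1/4028) + 44 = -4839/4028 + 44 = 172393/4028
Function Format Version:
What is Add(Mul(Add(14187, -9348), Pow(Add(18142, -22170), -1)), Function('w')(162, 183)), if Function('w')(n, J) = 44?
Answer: Rational(172393, 4028) ≈ 42.799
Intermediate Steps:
Add(Mul(Add(14187, -9348), Pow(Add(18142, -22170), -1)), Function('w')(162, 183)) = Add(Mul(Add(14187, -9348), Pow(Add(18142, -22170), -1)), 44) = Add(Mul(4839, Pow(-4028, -1)), 44) = Add(Mul(4839, Rational(-1, 4028)), 44) = Add(Rational(-4839, 4028), 44) = Rational(172393, 4028)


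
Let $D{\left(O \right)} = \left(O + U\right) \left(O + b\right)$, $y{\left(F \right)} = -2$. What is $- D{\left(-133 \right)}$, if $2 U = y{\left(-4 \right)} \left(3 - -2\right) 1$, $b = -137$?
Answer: $-37260$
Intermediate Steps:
$U = -5$ ($U = \frac{- 2 \left(3 - -2\right) 1}{2} = \frac{- 2 \left(3 + 2\right) 1}{2} = \frac{\left(-2\right) 5 \cdot 1}{2} = \frac{\left(-10\right) 1}{2} = \frac{1}{2} \left(-10\right) = -5$)
$D{\left(O \right)} = \left(-137 + O\right) \left(-5 + O\right)$ ($D{\left(O \right)} = \left(O - 5\right) \left(O - 137\right) = \left(-5 + O\right) \left(-137 + O\right) = \left(-137 + O\right) \left(-5 + O\right)$)
$- D{\left(-133 \right)} = - (685 + \left(-133\right)^{2} - -18886) = - (685 + 17689 + 18886) = \left(-1\right) 37260 = -37260$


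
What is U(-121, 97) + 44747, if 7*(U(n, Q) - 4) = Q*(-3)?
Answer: 312966/7 ≈ 44709.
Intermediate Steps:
U(n, Q) = 4 - 3*Q/7 (U(n, Q) = 4 + (Q*(-3))/7 = 4 + (-3*Q)/7 = 4 - 3*Q/7)
U(-121, 97) + 44747 = (4 - 3/7*97) + 44747 = (4 - 291/7) + 44747 = -263/7 + 44747 = 312966/7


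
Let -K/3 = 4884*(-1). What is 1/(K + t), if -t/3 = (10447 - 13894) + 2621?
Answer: 1/17130 ≈ 5.8377e-5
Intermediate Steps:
K = 14652 (K = -14652*(-1) = -3*(-4884) = 14652)
t = 2478 (t = -3*((10447 - 13894) + 2621) = -3*(-3447 + 2621) = -3*(-826) = 2478)
1/(K + t) = 1/(14652 + 2478) = 1/17130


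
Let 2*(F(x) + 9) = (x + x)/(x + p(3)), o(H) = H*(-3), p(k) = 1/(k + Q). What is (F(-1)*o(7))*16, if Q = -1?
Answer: 2352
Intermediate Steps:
p(k) = 1/(-1 + k) (p(k) = 1/(k - 1) = 1/(-1 + k))
o(H) = -3*H
F(x) = -9 + x/(1/2 + x) (F(x) = -9 + ((x + x)/(x + 1/(-1 + 3)))/2 = -9 + ((2*x)/(x + 1/2))/2 = -9 + ((2*x)/(1/2 + x))/2 = -9 + (2*x/(1/2 + x))/2 = -9 + x/(1/2 + x))
(F(-1)*o(7))*16 = (((-9 - 16*(-1))/(1 + 2*(-1)))*(-3*7))*16 = (((-9 + 16)/(1 - 2))*(-21))*16 = ((7/(-1))*(-21))*16 = (-1*7*(-21))*16 = -7*(-21)*16 = 147*16 = 2352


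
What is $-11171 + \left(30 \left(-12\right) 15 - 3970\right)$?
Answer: $-20541$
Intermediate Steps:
$-11171 + \left(30 \left(-12\right) 15 - 3970\right) = -11171 - 9370 = -20541$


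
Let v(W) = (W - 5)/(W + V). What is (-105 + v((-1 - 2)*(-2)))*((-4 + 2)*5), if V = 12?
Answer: 9445/9 ≈ 1049.4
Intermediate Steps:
v(W) = (-5 + W)/(12 + W) (v(W) = (W - 5)/(W + 12) = (-5 + W)/(12 + W))
(-105 + v((-1 - 2)*(-2)))*((-4 + 2)*5) = (-105 + (-5 + (-1 - 2)*(-2))/(12 + (-1 - 2)*(-2)))*((-4 + 2)*5) = (-105 + (-5 - 3*(-2))/(12 - 3*(-2)))*(-2*5) = (-105 + (-5 + 6)/(12 + 6))*(-10) = (-105 + 1/18)*(-10) = -1889/18*(-10) = 9445/9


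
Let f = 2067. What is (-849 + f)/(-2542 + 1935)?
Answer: -1218/607 ≈ -2.0066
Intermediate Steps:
(-849 + f)/(-2542 + 1935) = (-849 + 2067)/(-2542 + 1935) = 1218/(-607) = 1218*(-1/607) = -1218/607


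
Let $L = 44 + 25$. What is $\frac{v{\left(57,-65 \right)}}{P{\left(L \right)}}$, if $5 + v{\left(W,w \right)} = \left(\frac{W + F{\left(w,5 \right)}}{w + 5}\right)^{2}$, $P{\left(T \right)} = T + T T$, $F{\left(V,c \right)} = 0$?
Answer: $- \frac{1639}{1932000} \approx -0.00084834$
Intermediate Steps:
$L = 69$
$P{\left(T \right)} = T + T^{2}$
$v{\left(W,w \right)} = -5 + \frac{W^{2}}{\left(5 + w\right)^{2}}$ ($v{\left(W,w \right)} = -5 + \left(\frac{W + 0}{w + 5}\right)^{2} = -5 + \left(\frac{W}{5 + w}\right)^{2} = -5 + \frac{W^{2}}{\left(5 + w\right)^{2}}$)
$\frac{v{\left(57,-65 \right)}}{P{\left(L \right)}} = \frac{-5 + \frac{57^{2}}{\left(5 - 65\right)^{2}}}{69 \left(1 + 69\right)} = \frac{-5 + \frac{3249}{3600}}{69 \cdot 70} = \frac{-5 + 3249 \cdot \frac{1}{3600}}{4830} = \left(-5 + \frac{361}{400}\right) \frac{1}{4830} = \left(- \frac{1639}{400}\right) \frac{1}{4830} = - \frac{1639}{1932000}$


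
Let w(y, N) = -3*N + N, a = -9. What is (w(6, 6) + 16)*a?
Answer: -36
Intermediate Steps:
w(y, N) = -2*N
(w(6, 6) + 16)*a = (-2*6 + 16)*(-9) = (-12 + 16)*(-9) = 4*(-9) = -36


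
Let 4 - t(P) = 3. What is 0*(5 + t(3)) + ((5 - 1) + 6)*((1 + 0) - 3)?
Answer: -20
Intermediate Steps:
t(P) = 1 (t(P) = 4 - 1*3 = 4 - 3 = 1)
0*(5 + t(3)) + ((5 - 1) + 6)*((1 + 0) - 3) = 0*(5 + 1) + ((5 - 1) + 6)*((1 + 0) - 3) = 0*6 + (4 + 6)*(1 - 3) = 0 + 10*(-2) = 0 - 20 = -20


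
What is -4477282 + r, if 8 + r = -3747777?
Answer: -8225067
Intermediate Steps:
r = -3747785 (r = -8 - 3747777 = -3747785)
-4477282 + r = -4477282 - 3747785 = -8225067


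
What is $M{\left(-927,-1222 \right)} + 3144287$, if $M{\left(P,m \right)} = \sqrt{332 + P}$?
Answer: $3144287 + i \sqrt{595} \approx 3.1443 \cdot 10^{6} + 24.393 i$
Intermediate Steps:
$M{\left(-927,-1222 \right)} + 3144287 = \sqrt{332 - 927} + 3144287 = \sqrt{-595} + 3144287 = i \sqrt{595} + 3144287 = 3144287 + i \sqrt{595}$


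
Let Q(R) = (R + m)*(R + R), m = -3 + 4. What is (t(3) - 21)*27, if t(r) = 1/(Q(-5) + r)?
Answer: -24354/43 ≈ -566.37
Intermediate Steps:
m = 1
Q(R) = 2*R*(1 + R) (Q(R) = (R + 1)*(R + R) = (1 + R)*(2*R) = 2*R*(1 + R))
t(r) = 1/(40 + r) (t(r) = 1/(2*(-5)*(1 - 5) + r) = 1/(2*(-5)*(-4) + r) = 1/(40 + r))
(t(3) - 21)*27 = (1/(40 + 3) - 21)*27 = (1/43 - 21)*27 = -902/43*27 = -24354/43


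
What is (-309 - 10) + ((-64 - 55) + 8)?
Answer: -430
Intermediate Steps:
(-309 - 10) + ((-64 - 55) + 8) = -319 + (-119 + 8) = -319 - 111 = -430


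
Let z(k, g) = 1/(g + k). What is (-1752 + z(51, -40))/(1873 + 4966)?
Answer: -2753/10747 ≈ -0.25616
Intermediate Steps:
(-1752 + z(51, -40))/(1873 + 4966) = (-1752 + 1/(-40 + 51))/(1873 + 4966) = (-1752 + 1/11)/6839 = (-1752 + 1/11)*(1/6839) = -19271/11*1/6839 = -2753/10747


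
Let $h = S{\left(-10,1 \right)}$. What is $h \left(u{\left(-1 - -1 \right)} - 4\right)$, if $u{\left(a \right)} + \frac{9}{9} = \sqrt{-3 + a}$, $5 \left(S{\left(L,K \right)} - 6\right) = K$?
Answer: $-31 + \frac{31 i \sqrt{3}}{5} \approx -31.0 + 10.739 i$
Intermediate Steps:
$S{\left(L,K \right)} = 6 + \frac{K}{5}$
$h = \frac{31}{5}$ ($h = 6 + \frac{1}{5} \cdot 1 = 6 + \frac{1}{5} = \frac{31}{5} \approx 6.2$)
$u{\left(a \right)} = -1 + \sqrt{-3 + a}$
$h \left(u{\left(-1 - -1 \right)} - 4\right) = \frac{31 \left(\left(-1 + \sqrt{-3 - 0}\right) - 4\right)}{5} = \frac{31 \left(\left(-1 + \sqrt{-3 + \left(-1 + 1\right)}\right) - 4\right)}{5} = \frac{31 \left(\left(-1 + \sqrt{-3 + 0}\right) - 4\right)}{5} = \frac{31 \left(\left(-1 + \sqrt{-3}\right) - 4\right)}{5} = \frac{31 \left(\left(-1 + i \sqrt{3}\right) - 4\right)}{5} = \frac{31 \left(-5 + i \sqrt{3}\right)}{5} = -31 + \frac{31 i \sqrt{3}}{5}$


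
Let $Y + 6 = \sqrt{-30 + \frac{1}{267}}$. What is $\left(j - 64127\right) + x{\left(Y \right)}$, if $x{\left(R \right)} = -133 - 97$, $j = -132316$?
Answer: $-196673$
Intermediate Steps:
$Y = -6 + \frac{i \sqrt{2138403}}{267}$ ($Y = -6 + \sqrt{-30 + \frac{1}{267}} = -6 + \sqrt{- \frac{8009}{267}} = -6 + \frac{i \sqrt{2138403}}{267} \approx -6.0 + 5.4769 i$)
$x{\left(R \right)} = -230$ ($x{\left(R \right)} = -133 - 97 = -230$)
$\left(j - 64127\right) + x{\left(Y \right)} = \left(-132316 - 64127\right) - 230 = -196443 - 230 = -196673$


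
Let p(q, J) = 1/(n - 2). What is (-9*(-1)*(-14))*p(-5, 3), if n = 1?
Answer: 126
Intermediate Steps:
p(q, J) = -1 (p(q, J) = 1/(1 - 2) = 1/(-1) = -1)
(-9*(-1)*(-14))*p(-5, 3) = (-9*(-1)*(-14))*(-1) = (9*(-14))*(-1) = -126*(-1) = 126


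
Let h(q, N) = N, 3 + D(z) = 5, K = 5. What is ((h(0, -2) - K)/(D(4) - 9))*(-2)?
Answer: -2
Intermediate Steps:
D(z) = 2 (D(z) = -3 + 5 = 2)
((h(0, -2) - K)/(D(4) - 9))*(-2) = ((-2 - 1*5)/(2 - 9))*(-2) = ((-2 - 5)/(-7))*(-2) = -1/7*(-7)*(-2) = 1*(-2) = -2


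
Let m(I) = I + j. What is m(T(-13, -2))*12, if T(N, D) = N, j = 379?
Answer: 4392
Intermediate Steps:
m(I) = 379 + I (m(I) = I + 379 = 379 + I)
m(T(-13, -2))*12 = (379 - 13)*12 = 366*12 = 4392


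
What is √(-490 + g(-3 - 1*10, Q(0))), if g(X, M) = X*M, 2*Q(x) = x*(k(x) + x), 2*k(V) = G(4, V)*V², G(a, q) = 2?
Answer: 7*I*√10 ≈ 22.136*I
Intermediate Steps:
k(V) = V² (k(V) = (2*V²)/2 = V²)
Q(x) = x*(x + x²)/2 (Q(x) = (x*(x² + x))/2 = (x*(x + x²))/2 = x*(x + x²)/2)
g(X, M) = M*X
√(-490 + g(-3 - 1*10, Q(0))) = √(-490 + ((½)*0²*(1 + 0))*(-3 - 1*10)) = √(-490 + ((½)*0*1)*(-3 - 10)) = √(-490 + 0*(-13)) = √(-490 + 0) = √(-490) = 7*I*√10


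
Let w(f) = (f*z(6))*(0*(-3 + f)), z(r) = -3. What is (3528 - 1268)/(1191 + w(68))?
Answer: 2260/1191 ≈ 1.8976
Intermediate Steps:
w(f) = 0 (w(f) = (f*(-3))*(0*(-3 + f)) = -3*f*0 = 0)
(3528 - 1268)/(1191 + w(68)) = (3528 - 1268)/(1191 + 0) = 2260/1191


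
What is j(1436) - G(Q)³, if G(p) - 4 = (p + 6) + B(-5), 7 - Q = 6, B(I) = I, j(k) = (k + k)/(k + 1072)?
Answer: -134714/627 ≈ -214.85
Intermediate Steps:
j(k) = 2*k/(1072 + k) (j(k) = (2*k)/(1072 + k) = 2*k/(1072 + k))
Q = 1 (Q = 7 - 1*6 = 7 - 6 = 1)
G(p) = 5 + p (G(p) = 4 + ((p + 6) - 5) = 4 + ((6 + p) - 5) = 4 + (1 + p) = 5 + p)
j(1436) - G(Q)³ = 2*1436/(1072 + 1436) - (5 + 1)³ = 2*1436/2508 - 1*6³ = 2*1436*(1/2508) - 1*216 = 718/627 - 216 = -134714/627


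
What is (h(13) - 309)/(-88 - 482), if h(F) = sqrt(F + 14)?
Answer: 103/190 - sqrt(3)/190 ≈ 0.53299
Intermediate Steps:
h(F) = sqrt(14 + F)
(h(13) - 309)/(-88 - 482) = (sqrt(14 + 13) - 309)/(-88 - 482) = (sqrt(27) - 309)/(-570) = (3*sqrt(3) - 309)*(-1/570) = (-309 + 3*sqrt(3))*(-1/570) = 103/190 - sqrt(3)/190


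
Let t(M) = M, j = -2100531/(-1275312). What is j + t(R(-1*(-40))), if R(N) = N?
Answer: 17704337/425104 ≈ 41.647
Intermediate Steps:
j = 700177/425104 (j = -2100531*(-1/1275312) = 700177/425104 ≈ 1.6471)
j + t(R(-1*(-40))) = 700177/425104 - 1*(-40) = 700177/425104 + 40 = 17704337/425104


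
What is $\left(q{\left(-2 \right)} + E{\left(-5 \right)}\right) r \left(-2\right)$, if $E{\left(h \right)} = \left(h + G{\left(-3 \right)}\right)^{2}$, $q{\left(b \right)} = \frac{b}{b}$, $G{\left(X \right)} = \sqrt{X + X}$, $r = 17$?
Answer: $-680 + 340 i \sqrt{6} \approx -680.0 + 832.83 i$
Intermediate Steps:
$G{\left(X \right)} = \sqrt{2} \sqrt{X}$ ($G{\left(X \right)} = \sqrt{2 X} = \sqrt{2} \sqrt{X}$)
$q{\left(b \right)} = 1$
$E{\left(h \right)} = \left(h + i \sqrt{6}\right)^{2}$ ($E{\left(h \right)} = \left(h + \sqrt{2} \sqrt{-3}\right)^{2} = \left(h + \sqrt{2} i \sqrt{3}\right)^{2} = \left(h + i \sqrt{6}\right)^{2}$)
$\left(q{\left(-2 \right)} + E{\left(-5 \right)}\right) r \left(-2\right) = \left(1 + \left(-5 + i \sqrt{6}\right)^{2}\right) 17 \left(-2\right) = \left(1 + \left(-5 + i \sqrt{6}\right)^{2}\right) \left(-34\right) = -34 - 34 \left(-5 + i \sqrt{6}\right)^{2}$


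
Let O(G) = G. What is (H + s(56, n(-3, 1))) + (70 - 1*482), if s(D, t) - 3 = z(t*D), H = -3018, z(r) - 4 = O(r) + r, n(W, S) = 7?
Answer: -2639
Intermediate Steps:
z(r) = 4 + 2*r (z(r) = 4 + (r + r) = 4 + 2*r)
s(D, t) = 7 + 2*D*t (s(D, t) = 3 + (4 + 2*(t*D)) = 3 + (4 + 2*(D*t)) = 3 + (4 + 2*D*t) = 7 + 2*D*t)
(H + s(56, n(-3, 1))) + (70 - 1*482) = (-3018 + (7 + 2*56*7)) + (70 - 1*482) = (-3018 + (7 + 784)) + (70 - 482) = (-3018 + 791) - 412 = -2227 - 412 = -2639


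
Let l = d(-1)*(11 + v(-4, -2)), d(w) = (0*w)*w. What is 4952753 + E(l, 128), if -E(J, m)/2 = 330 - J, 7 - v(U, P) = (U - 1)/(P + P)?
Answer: 4952093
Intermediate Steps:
v(U, P) = 7 - (-1 + U)/(2*P) (v(U, P) = 7 - (U - 1)/(P + P) = 7 - (-1 + U)/(2*P))
d(w) = 0 (d(w) = 0*w = 0)
l = 0 (l = 0*(11 + (1/2)*(1 - 1*(-4) + 14*(-2))/(-2)) = 0*(11 + (1/2)*(-1/2)*(1 + 4 - 28)) = 0*(11 + (1/2)*(-1/2)*(-23)) = 0*(11 + 23/4) = 0*(67/4) = 0)
E(J, m) = -660 + 2*J (E(J, m) = -2*(330 - J) = -660 + 2*J)
4952753 + E(l, 128) = 4952753 + (-660 + 2*0) = 4952753 + (-660 + 0) = 4952753 - 660 = 4952093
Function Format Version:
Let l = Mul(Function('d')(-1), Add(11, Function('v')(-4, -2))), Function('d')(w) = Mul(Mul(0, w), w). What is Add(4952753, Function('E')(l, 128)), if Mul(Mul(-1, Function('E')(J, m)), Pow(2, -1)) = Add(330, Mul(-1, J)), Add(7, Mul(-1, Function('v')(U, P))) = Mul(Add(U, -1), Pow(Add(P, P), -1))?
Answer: 4952093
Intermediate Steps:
Function('v')(U, P) = Add(7, Mul(Rational(-1, 2), Pow(P, -1), Add(-1, U))) (Function('v')(U, P) = Add(7, Mul(-1, Mul(Add(U, -1), Pow(Add(P, P), -1)))) = Add(7, Mul(-1, Mul(Add(-1, U), Pow(Mul(2, P), -1)))) = Add(7, Mul(-1, Mul(Add(-1, U), Mul(Rational(1, 2), Pow(P, -1))))) = Add(7, Mul(-1, Mul(Rational(1, 2), Pow(P, -1), Add(-1, U)))) = Add(7, Mul(Rational(-1, 2), Pow(P, -1), Add(-1, U))))
Function('d')(w) = 0 (Function('d')(w) = Mul(0, w) = 0)
l = 0 (l = Mul(0, Add(11, Mul(Rational(1, 2), Pow(-2, -1), Add(1, Mul(-1, -4), Mul(14, -2))))) = Mul(0, Add(11, Mul(Rational(1, 2), Rational(-1, 2), Add(1, 4, -28)))) = Mul(0, Add(11, Mul(Rational(1, 2), Rational(-1, 2), -23))) = Mul(0, Add(11, Rational(23, 4))) = Mul(0, Rational(67, 4)) = 0)
Function('E')(J, m) = Add(-660, Mul(2, J)) (Function('E')(J, m) = Mul(-2, Add(330, Mul(-1, J))) = Add(-660, Mul(2, J)))
Add(4952753, Function('E')(l, 128)) = Add(4952753, Add(-660, Mul(2, 0))) = Add(4952753, Add(-660, 0)) = Add(4952753, -660) = 4952093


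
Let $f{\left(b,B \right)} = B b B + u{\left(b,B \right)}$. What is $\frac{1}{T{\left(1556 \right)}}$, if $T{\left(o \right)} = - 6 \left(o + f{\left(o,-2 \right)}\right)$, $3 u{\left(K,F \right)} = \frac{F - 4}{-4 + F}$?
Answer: $- \frac{1}{46682} \approx -2.1422 \cdot 10^{-5}$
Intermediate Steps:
$u{\left(K,F \right)} = \frac{1}{3}$ ($u{\left(K,F \right)} = \frac{\left(F - 4\right) \frac{1}{-4 + F}}{3} = \frac{\left(-4 + F\right) \frac{1}{-4 + F}}{3} = \frac{1}{3} \cdot 1 = \frac{1}{3}$)
$f{\left(b,B \right)} = \frac{1}{3} + b B^{2}$ ($f{\left(b,B \right)} = B b B + \frac{1}{3} = b B^{2} + \frac{1}{3} = \frac{1}{3} + b B^{2}$)
$T{\left(o \right)} = -2 - 30 o$ ($T{\left(o \right)} = - 6 \left(o + \left(\frac{1}{3} + o \left(-2\right)^{2}\right)\right) = - 6 \left(o + \left(\frac{1}{3} + o 4\right)\right) = - 6 \left(o + \left(\frac{1}{3} + 4 o\right)\right) = - 6 \left(\frac{1}{3} + 5 o\right) = -2 - 30 o$)
$\frac{1}{T{\left(1556 \right)}} = \frac{1}{-2 - 46680} = \frac{1}{-46682} = - \frac{1}{46682}$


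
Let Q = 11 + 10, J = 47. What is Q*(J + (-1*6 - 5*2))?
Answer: 651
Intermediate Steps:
Q = 21
Q*(J + (-1*6 - 5*2)) = 21*(47 + (-1*6 - 5*2)) = 21*(47 + (-6 - 10)) = 21*(47 - 16) = 21*31 = 651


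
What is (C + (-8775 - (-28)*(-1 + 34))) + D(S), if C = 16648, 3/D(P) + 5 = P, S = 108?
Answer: 906094/103 ≈ 8797.0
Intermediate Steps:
D(P) = 3/(-5 + P)
(C + (-8775 - (-28)*(-1 + 34))) + D(S) = (16648 + (-8775 - (-28)*(-1 + 34))) + 3/(-5 + 108) = (16648 + (-8775 - (-28)*33)) + 3/103 = (16648 + (-8775 - 1*(-924))) + 3*(1/103) = (16648 + (-8775 + 924)) + 3/103 = (16648 - 7851) + 3/103 = 8797 + 3/103 = 906094/103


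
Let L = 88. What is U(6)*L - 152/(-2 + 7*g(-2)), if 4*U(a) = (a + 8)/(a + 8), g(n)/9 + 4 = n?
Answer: 112/5 ≈ 22.400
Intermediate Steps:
g(n) = -36 + 9*n
U(a) = ¼ (U(a) = ((a + 8)/(a + 8))/4 = ((8 + a)/(8 + a))/4 = (¼)*1 = ¼)
U(6)*L - 152/(-2 + 7*g(-2)) = (¼)*88 - 152/(-2 + 7*(-36 + 9*(-2))) = 22 - 152/(-2 + 7*(-36 - 18)) = 22 - 152/(-2 + 7*(-54)) = 22 - 152/(-2 - 378) = 22 - 152/(-380) = 22 - 152*(-1/380) = 22 + ⅖ = 112/5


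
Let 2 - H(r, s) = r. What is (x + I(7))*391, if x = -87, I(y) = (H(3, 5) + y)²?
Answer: -19941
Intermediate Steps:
H(r, s) = 2 - r
I(y) = (-1 + y)² (I(y) = ((2 - 1*3) + y)² = ((2 - 3) + y)² = (-1 + y)²)
(x + I(7))*391 = (-87 + (-1 + 7)²)*391 = (-87 + 6²)*391 = (-87 + 36)*391 = -51*391 = -19941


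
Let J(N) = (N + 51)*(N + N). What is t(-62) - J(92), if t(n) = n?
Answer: -26374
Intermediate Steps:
J(N) = 2*N*(51 + N) (J(N) = (51 + N)*(2*N) = 2*N*(51 + N))
t(-62) - J(92) = -62 - 2*92*(51 + 92) = -62 - 2*92*143 = -62 - 1*26312 = -62 - 26312 = -26374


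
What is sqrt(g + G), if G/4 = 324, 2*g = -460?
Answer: sqrt(1066) ≈ 32.650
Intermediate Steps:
g = -230 (g = (1/2)*(-460) = -230)
G = 1296 (G = 4*324 = 1296)
sqrt(g + G) = sqrt(-230 + 1296) = sqrt(1066)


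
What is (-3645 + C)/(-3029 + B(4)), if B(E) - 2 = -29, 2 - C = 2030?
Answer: 5673/3056 ≈ 1.8563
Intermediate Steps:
C = -2028 (C = 2 - 1*2030 = 2 - 2030 = -2028)
B(E) = -27 (B(E) = 2 - 29 = -27)
(-3645 + C)/(-3029 + B(4)) = (-3645 - 2028)/(-3029 - 27) = -5673/(-3056) = -5673*(-1/3056) = 5673/3056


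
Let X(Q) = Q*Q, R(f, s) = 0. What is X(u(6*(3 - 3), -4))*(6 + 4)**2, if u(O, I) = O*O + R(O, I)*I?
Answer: 0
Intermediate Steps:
u(O, I) = O**2 (u(O, I) = O*O + 0*I = O**2 + 0 = O**2)
X(Q) = Q**2
X(u(6*(3 - 3), -4))*(6 + 4)**2 = ((6*(3 - 3))**2)**2*(6 + 4)**2 = ((6*0)**2)**2*10**2 = (0**2)**2*100 = 0**2*100 = 0*100 = 0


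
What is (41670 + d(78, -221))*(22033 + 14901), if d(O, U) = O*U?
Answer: 902371488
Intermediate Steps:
(41670 + d(78, -221))*(22033 + 14901) = (41670 + 78*(-221))*(22033 + 14901) = (41670 - 17238)*36934 = 24432*36934 = 902371488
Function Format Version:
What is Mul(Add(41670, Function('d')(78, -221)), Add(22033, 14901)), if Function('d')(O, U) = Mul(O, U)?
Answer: 902371488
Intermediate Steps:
Mul(Add(41670, Function('d')(78, -221)), Add(22033, 14901)) = Mul(Add(41670, Mul(78, -221)), Add(22033, 14901)) = Mul(Add(41670, -17238), 36934) = Mul(24432, 36934) = 902371488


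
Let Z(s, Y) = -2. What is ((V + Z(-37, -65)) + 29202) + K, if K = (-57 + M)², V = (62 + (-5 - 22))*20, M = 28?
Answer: 30741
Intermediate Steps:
V = 700 (V = (62 - 27)*20 = 35*20 = 700)
K = 841 (K = (-57 + 28)² = (-29)² = 841)
((V + Z(-37, -65)) + 29202) + K = ((700 - 2) + 29202) + 841 = (698 + 29202) + 841 = 29900 + 841 = 30741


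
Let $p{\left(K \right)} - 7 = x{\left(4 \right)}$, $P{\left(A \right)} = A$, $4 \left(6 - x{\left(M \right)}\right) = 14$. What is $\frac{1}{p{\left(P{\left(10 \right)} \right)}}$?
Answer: $\frac{2}{19} \approx 0.10526$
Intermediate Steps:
$x{\left(M \right)} = \frac{5}{2}$ ($x{\left(M \right)} = 6 - \frac{7}{2} = \frac{5}{2}$)
$p{\left(K \right)} = \frac{19}{2}$ ($p{\left(K \right)} = 7 + \frac{5}{2} = \frac{19}{2}$)
$\frac{1}{p{\left(P{\left(10 \right)} \right)}} = \frac{1}{\frac{19}{2}} = \frac{2}{19}$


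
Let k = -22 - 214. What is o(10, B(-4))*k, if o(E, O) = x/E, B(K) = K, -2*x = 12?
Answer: 708/5 ≈ 141.60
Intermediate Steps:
x = -6 (x = -1/2*12 = -6)
o(E, O) = -6/E
k = -236
o(10, B(-4))*k = -6/10*(-236) = -6*1/10*(-236) = -3/5*(-236) = 708/5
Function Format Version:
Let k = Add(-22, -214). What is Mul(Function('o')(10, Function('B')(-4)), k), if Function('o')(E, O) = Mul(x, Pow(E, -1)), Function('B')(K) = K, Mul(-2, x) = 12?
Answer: Rational(708, 5) ≈ 141.60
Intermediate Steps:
x = -6 (x = Mul(Rational(-1, 2), 12) = -6)
Function('o')(E, O) = Mul(-6, Pow(E, -1))
k = -236
Mul(Function('o')(10, Function('B')(-4)), k) = Mul(Mul(-6, Pow(10, -1)), -236) = Mul(Mul(-6, Rational(1, 10)), -236) = Mul(Rational(-3, 5), -236) = Rational(708, 5)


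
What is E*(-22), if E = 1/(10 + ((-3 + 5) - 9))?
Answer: -22/3 ≈ -7.3333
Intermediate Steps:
E = 1/3 (E = 1/(10 + (2 - 9)) = 1/(10 - 7) = 1/3 ≈ 0.33333)
E*(-22) = (1/3)*(-22) = -22/3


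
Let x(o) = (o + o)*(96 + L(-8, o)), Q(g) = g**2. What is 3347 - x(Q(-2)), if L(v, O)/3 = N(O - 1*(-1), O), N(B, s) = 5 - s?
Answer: 2555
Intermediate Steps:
L(v, O) = 15 - 3*O (L(v, O) = 3*(5 - O) = 15 - 3*O)
x(o) = 2*o*(111 - 3*o) (x(o) = (o + o)*(96 + (15 - 3*o)) = (2*o)*(111 - 3*o) = 2*o*(111 - 3*o))
3347 - x(Q(-2)) = 3347 - 6*(-2)**2*(37 - 1*(-2)**2) = 3347 - 6*4*(37 - 1*4) = 3347 - 6*4*(37 - 4) = 3347 - 6*4*33 = 3347 - 1*792 = 3347 - 792 = 2555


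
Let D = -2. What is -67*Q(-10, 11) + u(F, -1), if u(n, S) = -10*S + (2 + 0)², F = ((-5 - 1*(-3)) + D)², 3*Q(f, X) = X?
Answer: -695/3 ≈ -231.67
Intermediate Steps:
Q(f, X) = X/3
F = 16 (F = ((-5 - 1*(-3)) - 2)² = ((-5 + 3) - 2)² = (-2 - 2)² = (-4)² = 16)
u(n, S) = 4 - 10*S (u(n, S) = -10*S + 2² = -10*S + 4 = 4 - 10*S)
-67*Q(-10, 11) + u(F, -1) = -67*11/3 + (4 - 10*(-1)) = -67*11/3 + (4 + 10) = -737/3 + 14 = -695/3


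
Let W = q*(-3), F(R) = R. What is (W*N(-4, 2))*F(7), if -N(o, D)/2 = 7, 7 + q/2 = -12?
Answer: -11172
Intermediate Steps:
q = -38 (q = -14 + 2*(-12) = -14 - 24 = -38)
N(o, D) = -14 (N(o, D) = -2*7 = -14)
W = 114 (W = -38*(-3) = 114)
(W*N(-4, 2))*F(7) = (114*(-14))*7 = -1596*7 = -11172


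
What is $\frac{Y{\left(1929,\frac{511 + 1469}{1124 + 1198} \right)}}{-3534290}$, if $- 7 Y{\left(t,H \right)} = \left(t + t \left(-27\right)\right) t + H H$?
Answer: $- \frac{804983956603}{205849419615} \approx -3.9105$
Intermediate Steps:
$Y{\left(t,H \right)} = - \frac{H^{2}}{7} + \frac{26 t^{2}}{7}$ ($Y{\left(t,H \right)} = - \frac{\left(t + t \left(-27\right)\right) t + H H}{7} = - \frac{\left(t - 27 t\right) t + H^{2}}{7} = - \frac{- 26 t t + H^{2}}{7} = - \frac{- 26 t^{2} + H^{2}}{7} = - \frac{H^{2} - 26 t^{2}}{7} = - \frac{H^{2}}{7} + \frac{26 t^{2}}{7}$)
$\frac{Y{\left(1929,\frac{511 + 1469}{1124 + 1198} \right)}}{-3534290} = \frac{- \frac{\left(\frac{511 + 1469}{1124 + 1198}\right)^{2}}{7} + \frac{26 \cdot 1929^{2}}{7}}{-3534290} = \left(- \frac{\left(\frac{1980}{2322}\right)^{2}}{7} + \frac{26}{7} \cdot 3721041\right) \left(- \frac{1}{3534290}\right) = \left(- \frac{\left(1980 \cdot \frac{1}{2322}\right)^{2}}{7} + \frac{96747066}{7}\right) \left(- \frac{1}{3534290}\right) = \left(- \frac{\left(\frac{110}{129}\right)^{2}}{7} + \frac{96747066}{7}\right) \left(- \frac{1}{3534290}\right) = \left(\left(- \frac{1}{7}\right) \frac{12100}{16641} + \frac{96747066}{7}\right) \left(- \frac{1}{3534290}\right) = \left(- \frac{12100}{116487} + \frac{96747066}{7}\right) \left(- \frac{1}{3534290}\right) = \frac{1609967913206}{116487} \left(- \frac{1}{3534290}\right) = - \frac{804983956603}{205849419615}$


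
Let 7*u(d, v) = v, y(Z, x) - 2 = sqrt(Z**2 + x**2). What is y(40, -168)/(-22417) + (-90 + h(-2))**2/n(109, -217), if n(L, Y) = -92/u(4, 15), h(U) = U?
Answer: -30935474/156919 - 8*sqrt(466)/22417 ≈ -197.15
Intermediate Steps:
y(Z, x) = 2 + sqrt(Z**2 + x**2)
u(d, v) = v/7
n(L, Y) = -644/15 (n(L, Y) = -92/((1/7)*15) = -92/15/7 = -92*7/15 = -644/15)
y(40, -168)/(-22417) + (-90 + h(-2))**2/n(109, -217) = (2 + sqrt(40**2 + (-168)**2))/(-22417) + (-90 - 2)**2/(-644/15) = (2 + sqrt(1600 + 28224))*(-1/22417) + (-92)**2*(-15/644) = (2 + sqrt(29824))*(-1/22417) + 8464*(-15/644) = (2 + 8*sqrt(466))*(-1/22417) - 1380/7 = (-2/22417 - 8*sqrt(466)/22417) - 1380/7 = -30935474/156919 - 8*sqrt(466)/22417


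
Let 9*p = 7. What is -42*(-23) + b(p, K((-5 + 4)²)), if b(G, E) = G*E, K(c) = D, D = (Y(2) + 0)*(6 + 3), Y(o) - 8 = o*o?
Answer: 1050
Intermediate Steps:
Y(o) = 8 + o² (Y(o) = 8 + o*o = 8 + o²)
D = 108 (D = ((8 + 2²) + 0)*(6 + 3) = ((8 + 4) + 0)*9 = (12 + 0)*9 = 12*9 = 108)
p = 7/9 (p = (⅑)*7 = 7/9 ≈ 0.77778)
K(c) = 108
b(G, E) = E*G
-42*(-23) + b(p, K((-5 + 4)²)) = -42*(-23) + 108*(7/9) = 966 + 84 = 1050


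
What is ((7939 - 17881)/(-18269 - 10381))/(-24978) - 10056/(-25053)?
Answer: 399779034793/996023352450 ≈ 0.40138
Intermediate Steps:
((7939 - 17881)/(-18269 - 10381))/(-24978) - 10056/(-25053) = -9942/(-28650)*(-1/24978) - 10056*(-1/25053) = -9942*(-1/28650)*(-1/24978) + 3352/8351 = (1657/4775)*(-1/24978) + 3352/8351 = -1657/119269950 + 3352/8351 = 399779034793/996023352450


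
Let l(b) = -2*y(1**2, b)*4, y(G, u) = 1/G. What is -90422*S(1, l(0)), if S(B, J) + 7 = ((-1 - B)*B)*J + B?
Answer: -904220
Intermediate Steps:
l(b) = -8 (l(b) = -2/(1**2)*4 = -2/1*4 = -2*1*4 = -2*4 = -8)
S(B, J) = -7 + B + B*J*(-1 - B) (S(B, J) = -7 + (((-1 - B)*B)*J + B) = -7 + ((B*(-1 - B))*J + B) = -7 + (B*J*(-1 - B) + B) = -7 + (B + B*J*(-1 - B)) = -7 + B + B*J*(-1 - B))
-90422*S(1, l(0)) = -90422*(-7 + 1 - 1*1*(-8) - 1*(-8)*1**2) = -90422*(-7 + 1 + 8 - 1*(-8)*1) = -90422*(-7 + 1 + 8 + 8) = -90422*10 = -904220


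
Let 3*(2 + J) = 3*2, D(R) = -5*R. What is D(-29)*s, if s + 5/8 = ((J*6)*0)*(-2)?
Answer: -725/8 ≈ -90.625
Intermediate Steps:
J = 0 (J = -2 + (3*2)/3 = -2 + (⅓)*6 = -2 + 2 = 0)
s = -5/8 (s = -5/8 + ((0*6)*0)*(-2) = -5/8 + (0*0)*(-2) = -5/8 + 0*(-2) = -5/8 + 0 = -5/8 ≈ -0.62500)
D(-29)*s = -5*(-29)*(-5/8) = 145*(-5/8) = -725/8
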